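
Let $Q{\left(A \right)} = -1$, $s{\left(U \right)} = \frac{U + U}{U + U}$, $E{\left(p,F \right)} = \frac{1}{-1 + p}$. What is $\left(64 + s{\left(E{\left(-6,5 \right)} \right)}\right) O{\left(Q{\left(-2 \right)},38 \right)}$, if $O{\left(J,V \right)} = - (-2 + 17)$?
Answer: $-975$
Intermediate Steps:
$s{\left(U \right)} = 1$ ($s{\left(U \right)} = \frac{2 U}{2 U} = 2 U \frac{1}{2 U} = 1$)
$O{\left(J,V \right)} = -15$ ($O{\left(J,V \right)} = \left(-1\right) 15 = -15$)
$\left(64 + s{\left(E{\left(-6,5 \right)} \right)}\right) O{\left(Q{\left(-2 \right)},38 \right)} = \left(64 + 1\right) \left(-15\right) = 65 \left(-15\right) = -975$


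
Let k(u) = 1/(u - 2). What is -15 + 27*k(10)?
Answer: -93/8 ≈ -11.625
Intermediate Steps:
k(u) = 1/(-2 + u)
-15 + 27*k(10) = -15 + 27/(-2 + 10) = -15 + 27/8 = -93/8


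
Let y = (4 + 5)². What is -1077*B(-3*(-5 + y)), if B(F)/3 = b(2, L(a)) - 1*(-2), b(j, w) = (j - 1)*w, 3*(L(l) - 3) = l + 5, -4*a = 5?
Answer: -80775/4 ≈ -20194.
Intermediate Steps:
a = -5/4 (a = -¼*5 = -5/4 ≈ -1.2500)
y = 81 (y = 9² = 81)
L(l) = 14/3 + l/3 (L(l) = 3 + (l + 5)/3 = 3 + (5 + l)/3 = 3 + (5/3 + l/3) = 14/3 + l/3)
b(j, w) = w*(-1 + j) (b(j, w) = (-1 + j)*w = w*(-1 + j))
B(F) = 75/4 (B(F) = 3*((14/3 + (⅓)*(-5/4))*(-1 + 2) - 1*(-2)) = 3*((14/3 - 5/12)*1 + 2) = 3*((17/4)*1 + 2) = 3*(17/4 + 2) = 3*(25/4) = 75/4)
-1077*B(-3*(-5 + y)) = -1077*75/4 = -80775/4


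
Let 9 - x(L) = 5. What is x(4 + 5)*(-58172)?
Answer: -232688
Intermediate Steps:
x(L) = 4 (x(L) = 9 - 1*5 = 9 - 5 = 4)
x(4 + 5)*(-58172) = 4*(-58172) = -232688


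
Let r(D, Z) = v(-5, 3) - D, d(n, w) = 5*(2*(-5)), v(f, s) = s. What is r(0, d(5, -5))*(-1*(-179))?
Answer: 537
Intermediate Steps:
d(n, w) = -50 (d(n, w) = 5*(-10) = -50)
r(D, Z) = 3 - D
r(0, d(5, -5))*(-1*(-179)) = (3 - 1*0)*(-1*(-179)) = (3 + 0)*179 = 3*179 = 537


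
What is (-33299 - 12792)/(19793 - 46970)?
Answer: 46091/27177 ≈ 1.6960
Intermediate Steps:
(-33299 - 12792)/(19793 - 46970) = -46091/(-27177) = -46091*(-1/27177) = 46091/27177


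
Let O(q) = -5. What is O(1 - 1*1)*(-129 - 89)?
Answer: 1090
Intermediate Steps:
O(1 - 1*1)*(-129 - 89) = -5*(-129 - 89) = -5*(-218) = 1090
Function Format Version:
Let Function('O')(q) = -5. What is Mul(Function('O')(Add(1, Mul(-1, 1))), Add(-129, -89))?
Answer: 1090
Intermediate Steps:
Mul(Function('O')(Add(1, Mul(-1, 1))), Add(-129, -89)) = Mul(-5, Add(-129, -89)) = Mul(-5, -218) = 1090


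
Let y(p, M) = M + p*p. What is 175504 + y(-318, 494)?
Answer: 277122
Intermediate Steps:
y(p, M) = M + p²
175504 + y(-318, 494) = 175504 + (494 + (-318)²) = 175504 + (494 + 101124) = 175504 + 101618 = 277122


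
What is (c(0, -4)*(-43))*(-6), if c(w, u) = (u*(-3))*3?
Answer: 9288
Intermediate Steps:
c(w, u) = -9*u (c(w, u) = -3*u*3 = -9*u)
(c(0, -4)*(-43))*(-6) = (-9*(-4)*(-43))*(-6) = (36*(-43))*(-6) = -1548*(-6) = 9288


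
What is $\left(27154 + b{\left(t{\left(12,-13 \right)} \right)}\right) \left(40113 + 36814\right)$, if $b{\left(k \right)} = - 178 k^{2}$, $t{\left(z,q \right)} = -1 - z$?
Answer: $-225242256$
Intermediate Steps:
$\left(27154 + b{\left(t{\left(12,-13 \right)} \right)}\right) \left(40113 + 36814\right) = \left(27154 - 178 \left(-1 - 12\right)^{2}\right) \left(40113 + 36814\right) = \left(27154 - 178 \left(-1 - 12\right)^{2}\right) 76927 = \left(27154 - 178 \left(-13\right)^{2}\right) 76927 = \left(27154 - 30082\right) 76927 = \left(-2928\right) 76927 = -225242256$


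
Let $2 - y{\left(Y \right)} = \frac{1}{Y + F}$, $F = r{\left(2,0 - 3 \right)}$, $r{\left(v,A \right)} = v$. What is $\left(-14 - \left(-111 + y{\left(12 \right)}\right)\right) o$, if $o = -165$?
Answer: $- \frac{219615}{14} \approx -15687.0$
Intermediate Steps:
$F = 2$
$y{\left(Y \right)} = 2 - \frac{1}{2 + Y}$ ($y{\left(Y \right)} = 2 - \frac{1}{Y + 2} = 2 - \frac{1}{2 + Y}$)
$\left(-14 - \left(-111 + y{\left(12 \right)}\right)\right) o = \left(-14 + \left(111 - \frac{3 + 2 \cdot 12}{2 + 12}\right)\right) \left(-165\right) = \left(-14 + \left(111 - \frac{3 + 24}{14}\right)\right) \left(-165\right) = \left(-14 + \left(111 - \frac{1}{14} \cdot 27\right)\right) \left(-165\right) = \left(-14 + \left(111 - \frac{27}{14}\right)\right) \left(-165\right) = \left(-14 + \frac{1527}{14}\right) \left(-165\right) = \frac{1331}{14} \left(-165\right) = - \frac{219615}{14}$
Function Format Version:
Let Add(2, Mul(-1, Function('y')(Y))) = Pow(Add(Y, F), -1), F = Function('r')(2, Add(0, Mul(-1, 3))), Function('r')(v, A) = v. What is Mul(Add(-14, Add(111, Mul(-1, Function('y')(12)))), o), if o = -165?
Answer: Rational(-219615, 14) ≈ -15687.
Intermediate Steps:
F = 2
Function('y')(Y) = Add(2, Mul(-1, Pow(Add(2, Y), -1))) (Function('y')(Y) = Add(2, Mul(-1, Pow(Add(Y, 2), -1))) = Add(2, Mul(-1, Pow(Add(2, Y), -1))))
Mul(Add(-14, Add(111, Mul(-1, Function('y')(12)))), o) = Mul(Add(-14, Add(111, Mul(-1, Mul(Pow(Add(2, 12), -1), Add(3, Mul(2, 12)))))), -165) = Mul(Add(-14, Add(111, Mul(-1, Mul(Pow(14, -1), Add(3, 24))))), -165) = Mul(Add(-14, Add(111, Mul(-1, Mul(Rational(1, 14), 27)))), -165) = Mul(Add(-14, Add(111, Mul(-1, Rational(27, 14)))), -165) = Mul(Add(-14, Add(111, Rational(-27, 14))), -165) = Mul(Add(-14, Rational(1527, 14)), -165) = Mul(Rational(1331, 14), -165) = Rational(-219615, 14)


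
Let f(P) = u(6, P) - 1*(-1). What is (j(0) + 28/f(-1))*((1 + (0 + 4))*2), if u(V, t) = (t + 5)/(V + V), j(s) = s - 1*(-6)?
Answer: 270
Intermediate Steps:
j(s) = 6 + s (j(s) = s + 6 = 6 + s)
u(V, t) = (5 + t)/(2*V) (u(V, t) = (5 + t)/((2*V)) = (5 + t)*(1/(2*V)) = (5 + t)/(2*V))
f(P) = 17/12 + P/12 (f(P) = (½)*(5 + P)/6 - 1*(-1) = (½)*(⅙)*(5 + P) + 1 = (5/12 + P/12) + 1 = 17/12 + P/12)
(j(0) + 28/f(-1))*((1 + (0 + 4))*2) = ((6 + 0) + 28/(17/12 + (1/12)*(-1)))*((1 + (0 + 4))*2) = (6 + 28/(17/12 - 1/12))*((1 + 4)*2) = (6 + 28/(4/3))*(5*2) = (6 + 28*(¾))*10 = (6 + 21)*10 = 27*10 = 270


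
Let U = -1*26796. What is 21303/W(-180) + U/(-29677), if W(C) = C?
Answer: -69709539/593540 ≈ -117.45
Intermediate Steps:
U = -26796
21303/W(-180) + U/(-29677) = 21303/(-180) - 26796/(-29677) = 21303*(-1/180) - 26796*(-1/29677) = -2367/20 + 26796/29677 = -69709539/593540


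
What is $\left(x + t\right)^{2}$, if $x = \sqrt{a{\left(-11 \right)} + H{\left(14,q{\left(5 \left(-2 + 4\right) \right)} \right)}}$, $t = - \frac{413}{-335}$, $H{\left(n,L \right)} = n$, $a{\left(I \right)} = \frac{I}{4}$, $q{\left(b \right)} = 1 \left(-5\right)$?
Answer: $\frac{5732401}{448900} + \frac{1239 \sqrt{5}}{335} \approx 21.04$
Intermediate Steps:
$q{\left(b \right)} = -5$
$a{\left(I \right)} = \frac{I}{4}$ ($a{\left(I \right)} = I \frac{1}{4} = \frac{I}{4}$)
$t = \frac{413}{335}$ ($t = \left(-413\right) \left(- \frac{1}{335}\right) = \frac{413}{335} \approx 1.2328$)
$x = \frac{3 \sqrt{5}}{2}$ ($x = \sqrt{\frac{1}{4} \left(-11\right) + 14} = \sqrt{- \frac{11}{4} + 14} = \sqrt{\frac{45}{4}} = \frac{3 \sqrt{5}}{2} \approx 3.3541$)
$\left(x + t\right)^{2} = \left(\frac{3 \sqrt{5}}{2} + \frac{413}{335}\right)^{2} = \left(\frac{413}{335} + \frac{3 \sqrt{5}}{2}\right)^{2}$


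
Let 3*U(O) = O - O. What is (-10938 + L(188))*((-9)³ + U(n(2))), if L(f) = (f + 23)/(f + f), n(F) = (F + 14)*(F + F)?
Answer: 2997995733/376 ≈ 7.9734e+6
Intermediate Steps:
n(F) = 2*F*(14 + F) (n(F) = (14 + F)*(2*F) = 2*F*(14 + F))
U(O) = 0 (U(O) = (O - O)/3 = (⅓)*0 = 0)
L(f) = (23 + f)/(2*f) (L(f) = (23 + f)/((2*f)) = (23 + f)*(1/(2*f)) = (23 + f)/(2*f))
(-10938 + L(188))*((-9)³ + U(n(2))) = (-10938 + (½)*(23 + 188)/188)*((-9)³ + 0) = (-10938 + (½)*(1/188)*211)*(-729 + 0) = (-10938 + 211/376)*(-729) = -4112477/376*(-729) = 2997995733/376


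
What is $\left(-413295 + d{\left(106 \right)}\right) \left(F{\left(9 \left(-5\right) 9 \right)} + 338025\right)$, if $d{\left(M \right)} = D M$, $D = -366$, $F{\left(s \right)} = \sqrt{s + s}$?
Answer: $-152818060275 - 4068819 i \sqrt{10} \approx -1.5282 \cdot 10^{11} - 1.2867 \cdot 10^{7} i$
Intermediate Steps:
$F{\left(s \right)} = \sqrt{2} \sqrt{s}$ ($F{\left(s \right)} = \sqrt{2 s} = \sqrt{2} \sqrt{s}$)
$d{\left(M \right)} = - 366 M$
$\left(-413295 + d{\left(106 \right)}\right) \left(F{\left(9 \left(-5\right) 9 \right)} + 338025\right) = \left(-413295 - 38796\right) \left(\sqrt{2} \sqrt{9 \left(-5\right) 9} + 338025\right) = \left(-413295 - 38796\right) \left(\sqrt{2} \sqrt{\left(-45\right) 9} + 338025\right) = - 452091 \left(\sqrt{2} \sqrt{-405} + 338025\right) = - 452091 \left(\sqrt{2} \cdot 9 i \sqrt{5} + 338025\right) = - 452091 \left(9 i \sqrt{10} + 338025\right) = - 452091 \left(338025 + 9 i \sqrt{10}\right) = -152818060275 - 4068819 i \sqrt{10}$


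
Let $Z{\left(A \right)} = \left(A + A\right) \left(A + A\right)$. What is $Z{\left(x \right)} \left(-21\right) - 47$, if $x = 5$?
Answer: $-2147$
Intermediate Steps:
$Z{\left(A \right)} = 4 A^{2}$ ($Z{\left(A \right)} = 2 A 2 A = 4 A^{2}$)
$Z{\left(x \right)} \left(-21\right) - 47 = 4 \cdot 5^{2} \left(-21\right) - 47 = 4 \cdot 25 \left(-21\right) - 47 = 100 \left(-21\right) - 47 = -2100 - 47 = -2147$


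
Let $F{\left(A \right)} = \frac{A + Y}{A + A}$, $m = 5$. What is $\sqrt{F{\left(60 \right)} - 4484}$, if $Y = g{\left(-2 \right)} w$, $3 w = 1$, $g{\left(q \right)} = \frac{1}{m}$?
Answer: $\frac{i \sqrt{16140598}}{60} \approx 66.959 i$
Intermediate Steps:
$g{\left(q \right)} = \frac{1}{5}$
$w = \frac{1}{3}$ ($w = \frac{1}{3} \cdot 1 = \frac{1}{3} \approx 0.33333$)
$Y = \frac{1}{15}$ ($Y = \frac{1}{5} \cdot \frac{1}{3} = \frac{1}{15} \approx 0.066667$)
$F{\left(A \right)} = \frac{\frac{1}{15} + A}{2 A}$ ($F{\left(A \right)} = \frac{A + \frac{1}{15}}{A + A} = \frac{\frac{1}{15} + A}{2 A}$)
$\sqrt{F{\left(60 \right)} - 4484} = \sqrt{\frac{1 + 15 \cdot 60}{30 \cdot 60} - 4484} = \sqrt{\frac{1}{30} \cdot \frac{1}{60} \left(1 + 900\right) - 4484} = \sqrt{\frac{1}{30} \cdot \frac{1}{60} \cdot 901 - 4484} = \sqrt{\frac{901}{1800} - 4484} = \sqrt{- \frac{8070299}{1800}} = \frac{i \sqrt{16140598}}{60}$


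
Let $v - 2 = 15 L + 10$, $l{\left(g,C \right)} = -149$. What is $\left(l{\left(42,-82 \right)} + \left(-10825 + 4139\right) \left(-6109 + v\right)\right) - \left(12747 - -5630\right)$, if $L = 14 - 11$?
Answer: $40445146$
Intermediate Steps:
$L = 3$ ($L = 14 - 11 = 3$)
$v = 57$ ($v = 2 + \left(15 \cdot 3 + 10\right) = 2 + \left(45 + 10\right) = 2 + 55 = 57$)
$\left(l{\left(42,-82 \right)} + \left(-10825 + 4139\right) \left(-6109 + v\right)\right) - \left(12747 - -5630\right) = \left(-149 + \left(-10825 + 4139\right) \left(-6109 + 57\right)\right) - \left(12747 - -5630\right) = \left(-149 - -40463672\right) - \left(12747 + 5630\right) = \left(-149 + 40463672\right) - 18377 = 40463523 - 18377 = 40445146$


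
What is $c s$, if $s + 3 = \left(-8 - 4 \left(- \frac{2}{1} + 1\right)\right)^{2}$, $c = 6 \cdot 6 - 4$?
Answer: $416$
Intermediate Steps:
$c = 32$ ($c = 36 - 4 = 32$)
$s = 13$ ($s = -3 + \left(-8 - 4 \left(- \frac{2}{1} + 1\right)\right)^{2} = -3 + \left(-8 - 4 \left(\left(-2\right) 1 + 1\right)\right)^{2} = -3 + \left(-8 - 4 \left(-2 + 1\right)\right)^{2} = -3 + \left(-8 - -4\right)^{2} = -3 + \left(-8 + 4\right)^{2} = -3 + \left(-4\right)^{2} = -3 + 16 = 13$)
$c s = 32 \cdot 13 = 416$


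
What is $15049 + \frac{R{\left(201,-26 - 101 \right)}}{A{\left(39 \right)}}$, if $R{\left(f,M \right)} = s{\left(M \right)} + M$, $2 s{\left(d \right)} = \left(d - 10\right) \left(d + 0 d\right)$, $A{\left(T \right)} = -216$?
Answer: $\frac{240149}{16} \approx 15009.0$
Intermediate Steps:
$s{\left(d \right)} = \frac{d \left(-10 + d\right)}{2}$ ($s{\left(d \right)} = \frac{\left(d - 10\right) \left(d + 0 d\right)}{2} = \frac{\left(-10 + d\right) \left(d + 0\right)}{2} = \frac{\left(-10 + d\right) d}{2} = \frac{d \left(-10 + d\right)}{2}$)
$R{\left(f,M \right)} = M + \frac{M \left(-10 + M\right)}{2}$ ($R{\left(f,M \right)} = \frac{M \left(-10 + M\right)}{2} + M = M + \frac{M \left(-10 + M\right)}{2}$)
$15049 + \frac{R{\left(201,-26 - 101 \right)}}{A{\left(39 \right)}} = 15049 + \frac{\frac{1}{2} \left(-26 - 101\right) \left(-8 - 127\right)}{-216} = 15049 + \frac{\left(-26 - 101\right) \left(-8 - 127\right)}{2} \left(- \frac{1}{216}\right) = 15049 + \frac{1}{2} \left(-127\right) \left(-8 - 127\right) \left(- \frac{1}{216}\right) = 15049 + \frac{1}{2} \left(-127\right) \left(-135\right) \left(- \frac{1}{216}\right) = 15049 + \frac{17145}{2} \left(- \frac{1}{216}\right) = 15049 - \frac{635}{16} = \frac{240149}{16}$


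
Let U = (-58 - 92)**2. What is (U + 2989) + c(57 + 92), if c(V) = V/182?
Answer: 4639147/182 ≈ 25490.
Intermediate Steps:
c(V) = V/182 (c(V) = V*(1/182) = V/182)
U = 22500 (U = (-150)**2 = 22500)
(U + 2989) + c(57 + 92) = (22500 + 2989) + (57 + 92)/182 = 25489 + (1/182)*149 = 25489 + 149/182 = 4639147/182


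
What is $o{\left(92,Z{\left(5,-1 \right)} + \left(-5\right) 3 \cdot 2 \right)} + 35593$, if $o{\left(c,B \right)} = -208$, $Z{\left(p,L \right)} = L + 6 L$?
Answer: $35385$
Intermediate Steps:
$Z{\left(p,L \right)} = 7 L$
$o{\left(92,Z{\left(5,-1 \right)} + \left(-5\right) 3 \cdot 2 \right)} + 35593 = -208 + 35593 = 35385$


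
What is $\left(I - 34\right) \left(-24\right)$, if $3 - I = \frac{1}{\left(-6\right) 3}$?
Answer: $\frac{2228}{3} \approx 742.67$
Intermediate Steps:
$I = \frac{55}{18}$ ($I = 3 - \frac{1}{\left(-6\right) 3} = 3 - \frac{1}{-18} = 3 - - \frac{1}{18} = 3 + \frac{1}{18} = \frac{55}{18} \approx 3.0556$)
$\left(I - 34\right) \left(-24\right) = \left(\frac{55}{18} - 34\right) \left(-24\right) = \left(- \frac{557}{18}\right) \left(-24\right) = \frac{2228}{3}$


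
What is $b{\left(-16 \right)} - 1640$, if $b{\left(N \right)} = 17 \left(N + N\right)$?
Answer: $-2184$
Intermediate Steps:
$b{\left(N \right)} = 34 N$ ($b{\left(N \right)} = 17 \cdot 2 N = 34 N$)
$b{\left(-16 \right)} - 1640 = 34 \left(-16\right) - 1640 = -544 - 1640 = -2184$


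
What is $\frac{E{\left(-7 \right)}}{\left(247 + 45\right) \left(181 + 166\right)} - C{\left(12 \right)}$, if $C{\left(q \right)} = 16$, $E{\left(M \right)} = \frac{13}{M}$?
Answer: $- \frac{11348301}{709268} \approx -16.0$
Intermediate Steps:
$\frac{E{\left(-7 \right)}}{\left(247 + 45\right) \left(181 + 166\right)} - C{\left(12 \right)} = \frac{13 \frac{1}{-7}}{\left(247 + 45\right) \left(181 + 166\right)} - 16 = \frac{13 \left(- \frac{1}{7}\right)}{292 \cdot 347} - 16 = - \frac{13}{7 \cdot 101324} - 16 = \left(- \frac{13}{7}\right) \frac{1}{101324} - 16 = - \frac{13}{709268} - 16 = - \frac{11348301}{709268}$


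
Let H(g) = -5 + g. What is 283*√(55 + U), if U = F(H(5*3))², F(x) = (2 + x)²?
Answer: 283*√20791 ≈ 40806.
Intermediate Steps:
U = 20736 (U = ((2 + (-5 + 5*3))²)² = ((2 + (-5 + 15))²)² = ((2 + 10)²)² = (12²)² = 144² = 20736)
283*√(55 + U) = 283*√(55 + 20736) = 283*√20791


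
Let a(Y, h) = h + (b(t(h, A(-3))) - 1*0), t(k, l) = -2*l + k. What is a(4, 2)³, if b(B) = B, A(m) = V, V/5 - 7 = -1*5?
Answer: -4096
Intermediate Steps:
V = 10 (V = 35 + 5*(-1*5) = 35 + 5*(-5) = 35 - 25 = 10)
A(m) = 10
t(k, l) = k - 2*l
a(Y, h) = -20 + 2*h (a(Y, h) = h + ((h - 2*10) - 1*0) = h + ((h - 20) + 0) = h + ((-20 + h) + 0) = h + (-20 + h) = -20 + 2*h)
a(4, 2)³ = (-20 + 2*2)³ = (-20 + 4)³ = (-16)³ = -4096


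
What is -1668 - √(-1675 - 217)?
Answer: -1668 - 2*I*√473 ≈ -1668.0 - 43.497*I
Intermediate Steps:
-1668 - √(-1675 - 217) = -1668 - √(-1892) = -1668 - 2*I*√473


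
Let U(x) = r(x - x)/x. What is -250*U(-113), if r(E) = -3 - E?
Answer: -750/113 ≈ -6.6372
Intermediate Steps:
U(x) = -3/x (U(x) = (-3 - (x - x))/x = (-3 - 1*0)/x = (-3 + 0)/x = -3/x)
-250*U(-113) = -(-750)/(-113) = -(-750)*(-1)/113 = -250*3/113 = -750/113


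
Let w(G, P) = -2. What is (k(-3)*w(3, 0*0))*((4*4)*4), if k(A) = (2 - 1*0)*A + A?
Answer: 1152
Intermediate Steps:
k(A) = 3*A (k(A) = (2 + 0)*A + A = 2*A + A = 3*A)
(k(-3)*w(3, 0*0))*((4*4)*4) = ((3*(-3))*(-2))*((4*4)*4) = (-9*(-2))*(16*4) = 18*64 = 1152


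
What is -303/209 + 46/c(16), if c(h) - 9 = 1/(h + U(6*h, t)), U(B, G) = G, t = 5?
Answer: 3798/1045 ≈ 3.6344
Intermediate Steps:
c(h) = 9 + 1/(5 + h) (c(h) = 9 + 1/(h + 5) = 9 + 1/(5 + h))
-303/209 + 46/c(16) = -303/209 + 46/(((46 + 9*16)/(5 + 16))) = -303*1/209 + 46/(((46 + 144)/21)) = -303/209 + 46/(((1/21)*190)) = -303/209 + 46/(190/21) = -303/209 + 46*(21/190) = -303/209 + 483/95 = 3798/1045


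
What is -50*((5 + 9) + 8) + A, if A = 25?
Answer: -1075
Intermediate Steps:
-50*((5 + 9) + 8) + A = -50*((5 + 9) + 8) + 25 = -50*(14 + 8) + 25 = -50*22 + 25 = -1100 + 25 = -1075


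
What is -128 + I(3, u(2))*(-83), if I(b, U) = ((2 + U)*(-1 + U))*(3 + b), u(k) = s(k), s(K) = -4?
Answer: -5108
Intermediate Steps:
u(k) = -4
I(b, U) = (-1 + U)*(2 + U)*(3 + b) (I(b, U) = ((-1 + U)*(2 + U))*(3 + b) = (-1 + U)*(2 + U)*(3 + b))
-128 + I(3, u(2))*(-83) = -128 + (-6 - 2*3 + 3*(-4) + 3*(-4)² - 4*3 + 3*(-4)²)*(-83) = -128 + (-6 - 6 - 12 + 3*16 - 12 + 3*16)*(-83) = -128 + (-6 - 6 - 12 + 48 - 12 + 48)*(-83) = -128 + 60*(-83) = -128 - 4980 = -5108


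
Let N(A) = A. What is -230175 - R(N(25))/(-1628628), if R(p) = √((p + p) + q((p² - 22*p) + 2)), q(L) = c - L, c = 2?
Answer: -230175 + 5*I/1628628 ≈ -2.3018e+5 + 3.0701e-6*I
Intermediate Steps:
q(L) = 2 - L
R(p) = √(-p² + 24*p) (R(p) = √((p + p) + (2 - ((p² - 22*p) + 2))) = √(2*p + (2 - (2 + p² - 22*p))) = √(2*p + (2 + (-2 - p² + 22*p))) = √(2*p + (-p² + 22*p)) = √(-p² + 24*p))
-230175 - R(N(25))/(-1628628) = -230175 - √(25*(24 - 1*25))/(-1628628) = -230175 - √(25*(24 - 25))*(-1)/1628628 = -230175 - √(25*(-1))*(-1)/1628628 = -230175 - √(-25)*(-1)/1628628 = -230175 - 5*I*(-1)/1628628 = -230175 - (-5)*I/1628628 = -230175 + 5*I/1628628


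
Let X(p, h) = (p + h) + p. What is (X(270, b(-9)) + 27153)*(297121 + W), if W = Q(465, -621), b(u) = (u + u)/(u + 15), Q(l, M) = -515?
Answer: 8213020140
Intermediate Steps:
b(u) = 2*u/(15 + u) (b(u) = (2*u)/(15 + u) = 2*u/(15 + u))
W = -515
X(p, h) = h + 2*p (X(p, h) = (h + p) + p = h + 2*p)
(X(270, b(-9)) + 27153)*(297121 + W) = ((2*(-9)/(15 - 9) + 2*270) + 27153)*(297121 - 515) = ((2*(-9)/6 + 540) + 27153)*296606 = ((2*(-9)*(⅙) + 540) + 27153)*296606 = ((-3 + 540) + 27153)*296606 = (537 + 27153)*296606 = 27690*296606 = 8213020140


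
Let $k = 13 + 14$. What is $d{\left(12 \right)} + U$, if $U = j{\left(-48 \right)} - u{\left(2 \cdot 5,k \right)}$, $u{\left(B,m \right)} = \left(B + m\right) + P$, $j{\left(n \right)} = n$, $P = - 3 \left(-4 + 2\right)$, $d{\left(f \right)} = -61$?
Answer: $-152$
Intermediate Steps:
$P = 6$ ($P = \left(-3\right) \left(-2\right) = 6$)
$k = 27$
$u{\left(B,m \right)} = 6 + B + m$ ($u{\left(B,m \right)} = \left(B + m\right) + 6 = 6 + B + m$)
$U = -91$ ($U = -48 - \left(6 + 2 \cdot 5 + 27\right) = -48 - \left(6 + 10 + 27\right) = -48 - 43 = -91$)
$d{\left(12 \right)} + U = -61 - 91 = -152$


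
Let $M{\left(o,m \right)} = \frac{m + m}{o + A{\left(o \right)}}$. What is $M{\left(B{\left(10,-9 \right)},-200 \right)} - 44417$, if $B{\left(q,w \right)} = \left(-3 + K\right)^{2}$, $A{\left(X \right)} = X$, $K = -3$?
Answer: $- \frac{399803}{9} \approx -44423.0$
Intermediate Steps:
$B{\left(q,w \right)} = 36$ ($B{\left(q,w \right)} = \left(-3 - 3\right)^{2} = \left(-6\right)^{2} = 36$)
$M{\left(o,m \right)} = \frac{m}{o}$ ($M{\left(o,m \right)} = \frac{m + m}{o + o} = \frac{2 m}{2 o} = 2 m \frac{1}{2 o} = \frac{m}{o}$)
$M{\left(B{\left(10,-9 \right)},-200 \right)} - 44417 = - \frac{200}{36} - 44417 = \left(-200\right) \frac{1}{36} - 44417 = - \frac{50}{9} - 44417 = - \frac{399803}{9}$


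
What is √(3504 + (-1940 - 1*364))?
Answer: 20*√3 ≈ 34.641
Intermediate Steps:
√(3504 + (-1940 - 1*364)) = √(3504 + (-1940 - 364)) = √(3504 - 2304) = √1200 = 20*√3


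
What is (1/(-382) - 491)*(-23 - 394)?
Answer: 78213771/382 ≈ 2.0475e+5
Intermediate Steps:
(1/(-382) - 491)*(-23 - 394) = (-1/382 - 491)*(-417) = -187563/382*(-417) = 78213771/382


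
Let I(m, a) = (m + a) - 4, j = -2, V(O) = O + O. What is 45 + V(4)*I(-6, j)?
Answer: -51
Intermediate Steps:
V(O) = 2*O
I(m, a) = -4 + a + m (I(m, a) = (a + m) - 4 = -4 + a + m)
45 + V(4)*I(-6, j) = 45 + (2*4)*(-4 - 2 - 6) = 45 + 8*(-12) = 45 - 96 = -51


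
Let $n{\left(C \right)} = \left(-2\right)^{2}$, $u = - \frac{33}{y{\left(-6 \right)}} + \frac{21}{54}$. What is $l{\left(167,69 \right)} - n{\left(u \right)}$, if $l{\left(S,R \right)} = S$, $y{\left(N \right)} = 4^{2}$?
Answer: $163$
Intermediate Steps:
$y{\left(N \right)} = 16$
$u = - \frac{241}{144}$ ($u = - \frac{33}{16} + \frac{21}{54} = \left(-33\right) \frac{1}{16} + 21 \cdot \frac{1}{54} = - \frac{33}{16} + \frac{7}{18} = - \frac{241}{144} \approx -1.6736$)
$n{\left(C \right)} = 4$
$l{\left(167,69 \right)} - n{\left(u \right)} = 167 - 4 = 163$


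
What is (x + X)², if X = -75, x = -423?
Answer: 248004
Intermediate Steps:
(x + X)² = (-423 - 75)² = (-498)² = 248004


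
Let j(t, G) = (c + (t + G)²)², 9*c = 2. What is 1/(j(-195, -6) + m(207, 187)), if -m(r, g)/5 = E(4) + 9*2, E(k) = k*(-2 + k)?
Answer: 81/132212948791 ≈ 6.1265e-10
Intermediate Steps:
c = 2/9 (c = (⅑)*2 = 2/9 ≈ 0.22222)
j(t, G) = (2/9 + (G + t)²)² (j(t, G) = (2/9 + (t + G)²)² = (2/9 + (G + t)²)²)
m(r, g) = -130 (m(r, g) = -5*(4*(-2 + 4) + 9*2) = -5*(4*2 + 18) = -5*(8 + 18) = -5*26 = -130)
1/(j(-195, -6) + m(207, 187)) = 1/((2 + 9*(-6 - 195)²)²/81 - 130) = 1/((2 + 9*(-201)²)²/81 - 130) = 1/((2 + 9*40401)²/81 - 130) = 1/((2 + 363609)²/81 - 130) = 1/((1/81)*363611² - 130) = 1/((1/81)*132212959321 - 130) = 1/(132212959321/81 - 130) = 1/(132212948791/81) = 81/132212948791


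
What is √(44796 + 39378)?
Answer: √84174 ≈ 290.13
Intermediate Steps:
√(44796 + 39378) = √84174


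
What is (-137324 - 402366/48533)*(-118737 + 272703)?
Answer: -1026206185898028/48533 ≈ -2.1145e+10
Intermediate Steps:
(-137324 - 402366/48533)*(-118737 + 272703) = (-137324 - 402366*1/48533)*153966 = (-137324 - 402366/48533)*153966 = -6665148058/48533*153966 = -1026206185898028/48533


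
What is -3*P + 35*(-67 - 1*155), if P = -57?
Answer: -7599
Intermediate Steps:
-3*P + 35*(-67 - 1*155) = -3*(-57) + 35*(-67 - 1*155) = 171 + 35*(-67 - 155) = 171 + 35*(-222) = 171 - 7770 = -7599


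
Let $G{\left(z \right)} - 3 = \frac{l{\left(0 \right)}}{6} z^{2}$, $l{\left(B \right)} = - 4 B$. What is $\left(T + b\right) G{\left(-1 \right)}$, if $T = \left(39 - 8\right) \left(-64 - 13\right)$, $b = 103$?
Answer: $-6852$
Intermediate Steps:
$T = -2387$ ($T = 31 \left(-77\right) = -2387$)
$G{\left(z \right)} = 3$ ($G{\left(z \right)} = 3 + \frac{\left(-4\right) 0}{6} z^{2} = 3 + 0 \cdot \frac{1}{6} z^{2} = 3 + 0 z^{2} = 3 + 0 = 3$)
$\left(T + b\right) G{\left(-1 \right)} = \left(-2387 + 103\right) 3 = \left(-2284\right) 3 = -6852$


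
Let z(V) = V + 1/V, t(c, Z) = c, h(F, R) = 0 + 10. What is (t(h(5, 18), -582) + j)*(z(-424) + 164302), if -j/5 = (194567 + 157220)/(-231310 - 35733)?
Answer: 307771198017915/113226232 ≈ 2.7182e+6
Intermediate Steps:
h(F, R) = 10
j = 1758935/267043 (j = -5*(194567 + 157220)/(-231310 - 35733) = -1758935/(-267043) = -1758935*(-1)/267043 = -5*(-351787/267043) = 1758935/267043 ≈ 6.5867)
(t(h(5, 18), -582) + j)*(z(-424) + 164302) = (10 + 1758935/267043)*((-424 + 1/(-424)) + 164302) = 4429365*((-424 - 1/424) + 164302)/267043 = 4429365*(-179777/424 + 164302)/267043 = (4429365/267043)*(69484271/424) = 307771198017915/113226232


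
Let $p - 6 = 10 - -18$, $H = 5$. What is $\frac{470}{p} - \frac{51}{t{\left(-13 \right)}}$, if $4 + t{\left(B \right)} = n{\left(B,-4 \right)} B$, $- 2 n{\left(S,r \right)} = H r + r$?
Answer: $\frac{38467}{2720} \approx 14.142$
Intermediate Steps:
$n{\left(S,r \right)} = - 3 r$ ($n{\left(S,r \right)} = - \frac{5 r + r}{2} = - \frac{6 r}{2} = - 3 r$)
$t{\left(B \right)} = -4 + 12 B$ ($t{\left(B \right)} = -4 + \left(-3\right) \left(-4\right) B = -4 + 12 B$)
$p = 34$ ($p = 6 + \left(10 - -18\right) = 6 + \left(10 + 18\right) = 6 + 28 = 34$)
$\frac{470}{p} - \frac{51}{t{\left(-13 \right)}} = \frac{470}{34} - \frac{51}{-4 + 12 \left(-13\right)} = 470 \cdot \frac{1}{34} - \frac{51}{-4 - 156} = \frac{235}{17} - \frac{51}{-160} = \frac{235}{17} - - \frac{51}{160} = \frac{235}{17} + \frac{51}{160} = \frac{38467}{2720}$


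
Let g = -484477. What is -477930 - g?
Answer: 6547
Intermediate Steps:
-477930 - g = -477930 - 1*(-484477) = -477930 + 484477 = 6547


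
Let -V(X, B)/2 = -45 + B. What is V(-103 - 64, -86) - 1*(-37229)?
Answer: 37491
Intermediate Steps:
V(X, B) = 90 - 2*B (V(X, B) = -2*(-45 + B) = 90 - 2*B)
V(-103 - 64, -86) - 1*(-37229) = (90 - 2*(-86)) - 1*(-37229) = (90 + 172) + 37229 = 262 + 37229 = 37491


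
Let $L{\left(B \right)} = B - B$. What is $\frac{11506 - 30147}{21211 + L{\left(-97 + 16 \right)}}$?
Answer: $- \frac{18641}{21211} \approx -0.87884$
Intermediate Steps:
$L{\left(B \right)} = 0$
$\frac{11506 - 30147}{21211 + L{\left(-97 + 16 \right)}} = \frac{11506 - 30147}{21211 + 0} = - \frac{18641}{21211}$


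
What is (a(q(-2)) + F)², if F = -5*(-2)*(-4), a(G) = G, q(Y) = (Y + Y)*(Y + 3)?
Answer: 1936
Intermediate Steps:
q(Y) = 2*Y*(3 + Y) (q(Y) = (2*Y)*(3 + Y) = 2*Y*(3 + Y))
F = -40 (F = 10*(-4) = -40)
(a(q(-2)) + F)² = (2*(-2)*(3 - 2) - 40)² = (2*(-2)*1 - 40)² = (-4 - 40)² = (-44)² = 1936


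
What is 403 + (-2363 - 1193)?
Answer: -3153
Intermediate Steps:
403 + (-2363 - 1193) = 403 - 3556 = -3153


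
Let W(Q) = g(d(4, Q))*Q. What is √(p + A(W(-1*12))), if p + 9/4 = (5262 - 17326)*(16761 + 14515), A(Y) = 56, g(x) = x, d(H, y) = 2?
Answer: I*√1509254441/2 ≈ 19425.0*I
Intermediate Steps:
W(Q) = 2*Q
p = -1509254665/4 (p = -9/4 + (5262 - 17326)*(16761 + 14515) = -9/4 - 12064*31276 = -9/4 - 377313664 = -1509254665/4 ≈ -3.7731e+8)
√(p + A(W(-1*12))) = √(-1509254665/4 + 56) = √(-1509254441/4) = I*√1509254441/2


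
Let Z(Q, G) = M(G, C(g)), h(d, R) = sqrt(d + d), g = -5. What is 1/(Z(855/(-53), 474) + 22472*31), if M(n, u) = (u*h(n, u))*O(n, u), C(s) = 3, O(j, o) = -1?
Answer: 174158/121324033723 + 3*sqrt(237)/242648067446 ≈ 1.4357e-6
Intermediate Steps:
h(d, R) = sqrt(2)*sqrt(d) (h(d, R) = sqrt(2*d) = sqrt(2)*sqrt(d))
M(n, u) = -u*sqrt(2)*sqrt(n) (M(n, u) = (u*(sqrt(2)*sqrt(n)))*(-1) = (u*sqrt(2)*sqrt(n))*(-1) = -u*sqrt(2)*sqrt(n))
Z(Q, G) = -3*sqrt(2)*sqrt(G) (Z(Q, G) = -1*3*sqrt(2)*sqrt(G) = -3*sqrt(2)*sqrt(G))
1/(Z(855/(-53), 474) + 22472*31) = 1/(-3*sqrt(2)*sqrt(474) + 22472*31) = 1/(-6*sqrt(237) + 696632) = 1/(696632 - 6*sqrt(237))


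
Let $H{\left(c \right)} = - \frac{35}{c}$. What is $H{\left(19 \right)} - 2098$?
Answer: $- \frac{39897}{19} \approx -2099.8$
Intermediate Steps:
$H{\left(19 \right)} - 2098 = - \frac{35}{19} - 2098 = - \frac{39897}{19}$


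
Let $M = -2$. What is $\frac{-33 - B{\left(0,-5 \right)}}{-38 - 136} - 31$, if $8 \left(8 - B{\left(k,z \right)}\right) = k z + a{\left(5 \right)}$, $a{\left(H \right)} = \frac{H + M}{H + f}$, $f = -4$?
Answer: $- \frac{42827}{1392} \approx -30.767$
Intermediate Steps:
$a{\left(H \right)} = \frac{-2 + H}{-4 + H}$ ($a{\left(H \right)} = \frac{H - 2}{H - 4} = \frac{-2 + H}{-4 + H}$)
$B{\left(k,z \right)} = \frac{61}{8} - \frac{k z}{8}$ ($B{\left(k,z \right)} = 8 - \frac{k z + \frac{-2 + 5}{-4 + 5}}{8} = 8 - \frac{k z + 1^{-1} \cdot 3}{8} = 8 - \frac{k z + 1 \cdot 3}{8} = 8 - \frac{k z + 3}{8} = 8 - \frac{3 + k z}{8} = 8 - \left(\frac{3}{8} + \frac{k z}{8}\right) = \frac{61}{8} - \frac{k z}{8}$)
$\frac{-33 - B{\left(0,-5 \right)}}{-38 - 136} - 31 = \frac{-33 - \left(\frac{61}{8} - 0 \left(-5\right)\right)}{-38 - 136} - 31 = \frac{-33 - \left(\frac{61}{8} + 0\right)}{-174} - 31 = \left(-33 - \frac{61}{8}\right) \left(- \frac{1}{174}\right) - 31 = \left(- \frac{325}{8}\right) \left(- \frac{1}{174}\right) - 31 = \frac{325}{1392} - 31 = - \frac{42827}{1392}$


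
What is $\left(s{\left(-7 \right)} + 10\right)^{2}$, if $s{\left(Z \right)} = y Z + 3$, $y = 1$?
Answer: $36$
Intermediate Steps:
$s{\left(Z \right)} = 3 + Z$ ($s{\left(Z \right)} = 1 Z + 3 = Z + 3 = 3 + Z$)
$\left(s{\left(-7 \right)} + 10\right)^{2} = \left(\left(3 - 7\right) + 10\right)^{2} = \left(-4 + 10\right)^{2} = 6^{2} = 36$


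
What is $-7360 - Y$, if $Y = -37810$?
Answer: $30450$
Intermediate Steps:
$-7360 - Y = -7360 - -37810 = -7360 + 37810 = 30450$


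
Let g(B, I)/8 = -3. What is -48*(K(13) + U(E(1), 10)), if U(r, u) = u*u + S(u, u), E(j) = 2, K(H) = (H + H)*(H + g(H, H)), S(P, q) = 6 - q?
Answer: 9120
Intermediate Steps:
g(B, I) = -24 (g(B, I) = 8*(-3) = -24)
K(H) = 2*H*(-24 + H) (K(H) = (H + H)*(H - 24) = (2*H)*(-24 + H) = 2*H*(-24 + H))
U(r, u) = 6 + u² - u (U(r, u) = u*u + (6 - u) = u² + (6 - u) = 6 + u² - u)
-48*(K(13) + U(E(1), 10)) = -48*(2*13*(-24 + 13) + (6 + 10² - 1*10)) = -48*(2*13*(-11) + (6 + 100 - 10)) = -48*(-286 + 96) = -48*(-190) = 9120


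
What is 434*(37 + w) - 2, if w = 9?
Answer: 19962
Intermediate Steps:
434*(37 + w) - 2 = 434*(37 + 9) - 2 = 434*46 - 2 = 19964 - 2 = 19962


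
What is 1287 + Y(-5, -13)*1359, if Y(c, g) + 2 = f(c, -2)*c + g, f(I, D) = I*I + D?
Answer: -175383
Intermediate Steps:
f(I, D) = D + I² (f(I, D) = I² + D = D + I²)
Y(c, g) = -2 + g + c*(-2 + c²) (Y(c, g) = -2 + ((-2 + c²)*c + g) = -2 + (c*(-2 + c²) + g) = -2 + (g + c*(-2 + c²)) = -2 + g + c*(-2 + c²))
1287 + Y(-5, -13)*1359 = 1287 + (-2 - 13 - 5*(-2 + (-5)²))*1359 = 1287 + (-2 - 13 - 5*(-2 + 25))*1359 = 1287 + (-2 - 13 - 5*23)*1359 = 1287 + (-2 - 13 - 115)*1359 = 1287 - 130*1359 = 1287 - 176670 = -175383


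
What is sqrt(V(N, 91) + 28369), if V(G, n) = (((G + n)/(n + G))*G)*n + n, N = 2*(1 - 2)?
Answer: 3*sqrt(3142) ≈ 168.16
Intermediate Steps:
N = -2 (N = 2*(-1) = -2)
V(G, n) = n + G*n (V(G, n) = (((G + n)/(G + n))*G)*n + n = (1*G)*n + n = G*n + n = n + G*n)
sqrt(V(N, 91) + 28369) = sqrt(91*(1 - 2) + 28369) = sqrt(91*(-1) + 28369) = sqrt(-91 + 28369) = sqrt(28278) = 3*sqrt(3142)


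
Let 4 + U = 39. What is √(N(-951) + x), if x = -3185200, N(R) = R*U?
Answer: I*√3218485 ≈ 1794.0*I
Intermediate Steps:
U = 35 (U = -4 + 39 = 35)
N(R) = 35*R (N(R) = R*35 = 35*R)
√(N(-951) + x) = √(35*(-951) - 3185200) = √(-33285 - 3185200) = √(-3218485) = I*√3218485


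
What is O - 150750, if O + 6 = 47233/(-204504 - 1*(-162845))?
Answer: -6280391437/41659 ≈ -1.5076e+5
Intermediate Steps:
O = -297187/41659 (O = -6 + 47233/(-204504 - 1*(-162845)) = -6 + 47233/(-204504 + 162845) = -6 + 47233/(-41659) = -6 + 47233*(-1/41659) = -6 - 47233/41659 = -297187/41659 ≈ -7.1338)
O - 150750 = -297187/41659 - 150750 = -6280391437/41659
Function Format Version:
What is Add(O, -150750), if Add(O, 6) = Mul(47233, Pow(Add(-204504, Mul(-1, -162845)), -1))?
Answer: Rational(-6280391437, 41659) ≈ -1.5076e+5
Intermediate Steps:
O = Rational(-297187, 41659) (O = Add(-6, Mul(47233, Pow(Add(-204504, Mul(-1, -162845)), -1))) = Add(-6, Mul(47233, Pow(Add(-204504, 162845), -1))) = Add(-6, Mul(47233, Pow(-41659, -1))) = Add(-6, Mul(47233, Rational(-1, 41659))) = Add(-6, Rational(-47233, 41659)) = Rational(-297187, 41659) ≈ -7.1338)
Add(O, -150750) = Add(Rational(-297187, 41659), -150750) = Rational(-6280391437, 41659)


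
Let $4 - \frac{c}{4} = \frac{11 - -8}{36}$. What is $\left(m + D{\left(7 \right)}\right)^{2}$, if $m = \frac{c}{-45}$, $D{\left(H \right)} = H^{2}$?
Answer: $\frac{15555136}{6561} \approx 2370.8$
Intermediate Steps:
$c = \frac{125}{9}$ ($c = 16 - 4 \frac{11 - -8}{36} = 16 - 4 \left(11 + 8\right) \frac{1}{36} = 16 - 4 \cdot 19 \cdot \frac{1}{36} = 16 - \frac{19}{9} = \frac{125}{9} \approx 13.889$)
$m = - \frac{25}{81}$ ($m = \frac{125}{9 \left(-45\right)} = \frac{125}{9} \left(- \frac{1}{45}\right) = - \frac{25}{81} \approx -0.30864$)
$\left(m + D{\left(7 \right)}\right)^{2} = \left(- \frac{25}{81} + 7^{2}\right)^{2} = \left(- \frac{25}{81} + 49\right)^{2} = \left(\frac{3944}{81}\right)^{2} = \frac{15555136}{6561}$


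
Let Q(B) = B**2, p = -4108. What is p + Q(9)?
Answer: -4027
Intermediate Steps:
p + Q(9) = -4108 + 9**2 = -4108 + 81 = -4027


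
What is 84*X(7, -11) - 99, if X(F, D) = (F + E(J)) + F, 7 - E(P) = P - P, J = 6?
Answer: 1665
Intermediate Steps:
E(P) = 7 (E(P) = 7 - (P - P) = 7 - 1*0 = 7 + 0 = 7)
X(F, D) = 7 + 2*F (X(F, D) = (F + 7) + F = (7 + F) + F = 7 + 2*F)
84*X(7, -11) - 99 = 84*(7 + 2*7) - 99 = 84*(7 + 14) - 99 = 84*21 - 99 = 1764 - 99 = 1665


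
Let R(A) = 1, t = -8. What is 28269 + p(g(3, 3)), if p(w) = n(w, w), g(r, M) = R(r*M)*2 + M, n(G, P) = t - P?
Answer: 28256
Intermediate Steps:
n(G, P) = -8 - P
g(r, M) = 2 + M (g(r, M) = 1*2 + M = 2 + M)
p(w) = -8 - w
28269 + p(g(3, 3)) = 28269 + (-8 - (2 + 3)) = 28269 + (-8 - 1*5) = 28269 + (-8 - 5) = 28269 - 13 = 28256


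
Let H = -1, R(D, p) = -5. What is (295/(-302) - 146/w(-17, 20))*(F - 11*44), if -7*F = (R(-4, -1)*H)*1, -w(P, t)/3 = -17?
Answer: 66883947/35938 ≈ 1861.1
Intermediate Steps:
w(P, t) = 51 (w(P, t) = -3*(-17) = 51)
F = -5/7 (F = -(-5*(-1))/7 = -5/7 ≈ -0.71429)
(295/(-302) - 146/w(-17, 20))*(F - 11*44) = (295/(-302) - 146/51)*(-5/7 - 11*44) = (295*(-1/302) - 146*1/51)*(-5/7 - 484) = (-295/302 - 146/51)*(-3393/7) = -59137/15402*(-3393/7) = 66883947/35938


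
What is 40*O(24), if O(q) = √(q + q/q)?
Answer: 200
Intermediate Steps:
O(q) = √(1 + q) (O(q) = √(q + 1) = √(1 + q))
40*O(24) = 40*√(1 + 24) = 40*√25 = 40*5 = 200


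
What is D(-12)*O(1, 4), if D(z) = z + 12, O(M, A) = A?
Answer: 0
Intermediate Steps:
D(z) = 12 + z
D(-12)*O(1, 4) = (12 - 12)*4 = 0*4 = 0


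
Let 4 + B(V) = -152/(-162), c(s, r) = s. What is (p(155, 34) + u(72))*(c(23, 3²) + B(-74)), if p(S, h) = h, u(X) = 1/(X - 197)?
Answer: 1372427/2025 ≈ 677.74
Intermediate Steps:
B(V) = -248/81 (B(V) = -4 - 152/(-162) = -4 - 152*(-1/162) = -4 + 76/81 = -248/81)
u(X) = 1/(-197 + X)
(p(155, 34) + u(72))*(c(23, 3²) + B(-74)) = (34 + 1/(-197 + 72))*(23 - 248/81) = (34 + 1/(-125))*(1615/81) = (34 - 1/125)*(1615/81) = (4249/125)*(1615/81) = 1372427/2025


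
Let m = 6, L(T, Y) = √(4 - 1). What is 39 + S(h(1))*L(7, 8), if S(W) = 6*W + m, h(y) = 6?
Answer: 39 + 42*√3 ≈ 111.75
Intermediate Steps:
L(T, Y) = √3
S(W) = 6 + 6*W (S(W) = 6*W + 6 = 6 + 6*W)
39 + S(h(1))*L(7, 8) = 39 + (6 + 6*6)*√3 = 39 + (6 + 36)*√3 = 39 + 42*√3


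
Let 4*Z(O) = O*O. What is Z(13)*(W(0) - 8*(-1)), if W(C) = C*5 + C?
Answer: 338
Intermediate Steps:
W(C) = 6*C (W(C) = 5*C + C = 6*C)
Z(O) = O²/4 (Z(O) = (O*O)/4 = O²/4)
Z(13)*(W(0) - 8*(-1)) = ((¼)*13²)*(6*0 - 8*(-1)) = ((¼)*169)*(0 + 8) = (169/4)*8 = 338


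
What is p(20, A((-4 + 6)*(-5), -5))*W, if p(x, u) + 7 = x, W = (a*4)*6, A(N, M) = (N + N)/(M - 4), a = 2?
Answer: 624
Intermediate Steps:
A(N, M) = 2*N/(-4 + M) (A(N, M) = (2*N)/(-4 + M) = 2*N/(-4 + M))
W = 48 (W = (2*4)*6 = 8*6 = 48)
p(x, u) = -7 + x
p(20, A((-4 + 6)*(-5), -5))*W = (-7 + 20)*48 = 13*48 = 624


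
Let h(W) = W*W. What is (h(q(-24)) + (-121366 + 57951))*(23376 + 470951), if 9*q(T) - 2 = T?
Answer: -2538928228837/81 ≈ -3.1345e+10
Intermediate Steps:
q(T) = 2/9 + T/9
h(W) = W²
(h(q(-24)) + (-121366 + 57951))*(23376 + 470951) = ((2/9 + (⅑)*(-24))² + (-121366 + 57951))*(23376 + 470951) = ((2/9 - 8/3)² - 63415)*494327 = ((-22/9)² - 63415)*494327 = (484/81 - 63415)*494327 = -5136131/81*494327 = -2538928228837/81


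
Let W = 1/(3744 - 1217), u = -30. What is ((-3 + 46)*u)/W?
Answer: -3259830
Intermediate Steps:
W = 1/2527 ≈ 0.00039573
((-3 + 46)*u)/W = ((-3 + 46)*(-30))/(1/2527) = (43*(-30))*2527 = -1290*2527 = -3259830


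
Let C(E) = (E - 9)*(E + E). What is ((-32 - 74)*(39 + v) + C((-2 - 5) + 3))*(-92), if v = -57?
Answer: -185104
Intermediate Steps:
C(E) = 2*E*(-9 + E) (C(E) = (-9 + E)*(2*E) = 2*E*(-9 + E))
((-32 - 74)*(39 + v) + C((-2 - 5) + 3))*(-92) = ((-32 - 74)*(39 - 57) + 2*((-2 - 5) + 3)*(-9 + ((-2 - 5) + 3)))*(-92) = (-106*(-18) + 2*(-7 + 3)*(-9 + (-7 + 3)))*(-92) = (1908 + 2*(-4)*(-9 - 4))*(-92) = (1908 + 2*(-4)*(-13))*(-92) = (1908 + 104)*(-92) = 2012*(-92) = -185104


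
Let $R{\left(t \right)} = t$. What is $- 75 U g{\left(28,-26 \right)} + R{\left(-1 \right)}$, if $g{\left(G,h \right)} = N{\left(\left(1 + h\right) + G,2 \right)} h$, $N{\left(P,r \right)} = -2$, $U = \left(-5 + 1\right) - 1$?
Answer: $19499$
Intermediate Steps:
$U = -5$ ($U = -4 - 1 = -5$)
$g{\left(G,h \right)} = - 2 h$
$- 75 U g{\left(28,-26 \right)} + R{\left(-1 \right)} = \left(-75\right) \left(-5\right) \left(\left(-2\right) \left(-26\right)\right) - 1 = 375 \cdot 52 - 1 = 19500 - 1 = 19499$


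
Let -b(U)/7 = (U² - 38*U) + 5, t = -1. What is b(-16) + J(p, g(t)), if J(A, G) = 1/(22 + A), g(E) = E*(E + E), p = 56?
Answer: -474473/78 ≈ -6083.0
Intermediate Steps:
g(E) = 2*E² (g(E) = E*(2*E) = 2*E²)
b(U) = -35 - 7*U² + 266*U (b(U) = -7*((U² - 38*U) + 5) = -7*(5 + U² - 38*U) = -35 - 7*U² + 266*U)
b(-16) + J(p, g(t)) = (-35 - 7*(-16)² + 266*(-16)) + 1/(22 + 56) = (-35 - 7*256 - 4256) + 1/78 = (-35 - 1792 - 4256) + 1/78 = -6083 + 1/78 = -474473/78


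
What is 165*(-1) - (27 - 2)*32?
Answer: -965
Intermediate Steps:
165*(-1) - (27 - 2)*32 = -165 - 25*32 = -165 - 1*800 = -165 - 800 = -965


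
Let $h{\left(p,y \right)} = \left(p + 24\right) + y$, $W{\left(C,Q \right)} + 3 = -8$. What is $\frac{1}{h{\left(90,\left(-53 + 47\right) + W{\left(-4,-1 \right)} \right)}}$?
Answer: $\frac{1}{97} \approx 0.010309$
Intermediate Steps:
$W{\left(C,Q \right)} = -11$ ($W{\left(C,Q \right)} = -3 - 8 = -11$)
$h{\left(p,y \right)} = 24 + p + y$ ($h{\left(p,y \right)} = \left(24 + p\right) + y = 24 + p + y$)
$\frac{1}{h{\left(90,\left(-53 + 47\right) + W{\left(-4,-1 \right)} \right)}} = \frac{1}{24 + 90 + \left(\left(-53 + 47\right) - 11\right)} = \frac{1}{24 + 90 - 17} = \frac{1}{97}$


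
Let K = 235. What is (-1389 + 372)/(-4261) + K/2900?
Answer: 790127/2471380 ≈ 0.31971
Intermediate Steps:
(-1389 + 372)/(-4261) + K/2900 = (-1389 + 372)/(-4261) + 235/2900 = -1017*(-1/4261) + 235*(1/2900) = 1017/4261 + 47/580 = 790127/2471380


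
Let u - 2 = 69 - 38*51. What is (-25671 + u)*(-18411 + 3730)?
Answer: 404285378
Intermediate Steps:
u = -1867 (u = 2 + (69 - 38*51) = 2 + (69 - 1938) = 2 - 1869 = -1867)
(-25671 + u)*(-18411 + 3730) = (-25671 - 1867)*(-18411 + 3730) = -27538*(-14681) = 404285378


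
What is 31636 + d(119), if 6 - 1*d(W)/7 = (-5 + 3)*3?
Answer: 31720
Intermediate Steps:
d(W) = 84 (d(W) = 42 - 7*(-5 + 3)*3 = 42 - (-14)*3 = 42 - 7*(-6) = 42 + 42 = 84)
31636 + d(119) = 31636 + 84 = 31720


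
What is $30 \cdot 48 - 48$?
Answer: $1392$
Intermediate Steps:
$30 \cdot 48 - 48 = 1440 - 48 = 1392$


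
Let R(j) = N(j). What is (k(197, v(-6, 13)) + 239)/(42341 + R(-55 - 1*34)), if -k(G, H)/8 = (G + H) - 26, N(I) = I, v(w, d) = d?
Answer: -411/14084 ≈ -0.029182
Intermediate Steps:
R(j) = j
k(G, H) = 208 - 8*G - 8*H (k(G, H) = -8*((G + H) - 26) = -8*(-26 + G + H) = 208 - 8*G - 8*H)
(k(197, v(-6, 13)) + 239)/(42341 + R(-55 - 1*34)) = ((208 - 8*197 - 8*13) + 239)/(42341 + (-55 - 1*34)) = ((208 - 1576 - 104) + 239)/(42341 + (-55 - 34)) = (-1472 + 239)/(42341 - 89) = -1233/42252 = -1233*1/42252 = -411/14084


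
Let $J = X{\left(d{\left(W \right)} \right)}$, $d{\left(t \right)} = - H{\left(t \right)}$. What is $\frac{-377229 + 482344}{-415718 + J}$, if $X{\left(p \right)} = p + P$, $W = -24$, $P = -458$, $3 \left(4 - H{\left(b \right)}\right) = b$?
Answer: $- \frac{105115}{416188} \approx -0.25257$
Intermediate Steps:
$H{\left(b \right)} = 4 - \frac{b}{3}$
$d{\left(t \right)} = -4 + \frac{t}{3}$ ($d{\left(t \right)} = - (4 - \frac{t}{3}) = -4 + \frac{t}{3}$)
$X{\left(p \right)} = -458 + p$ ($X{\left(p \right)} = p - 458 = -458 + p$)
$J = -470$ ($J = -458 + \left(-4 + \frac{1}{3} \left(-24\right)\right) = -458 - 12 = -470$)
$\frac{-377229 + 482344}{-415718 + J} = \frac{-377229 + 482344}{-415718 - 470} = \frac{105115}{-416188} = 105115 \left(- \frac{1}{416188}\right) = - \frac{105115}{416188}$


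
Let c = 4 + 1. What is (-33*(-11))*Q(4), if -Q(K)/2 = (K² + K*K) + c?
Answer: -26862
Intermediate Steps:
c = 5
Q(K) = -10 - 4*K² (Q(K) = -2*((K² + K*K) + 5) = -2*((K² + K²) + 5) = -2*(2*K² + 5) = -2*(5 + 2*K²) = -10 - 4*K²)
(-33*(-11))*Q(4) = (-33*(-11))*(-10 - 4*4²) = 363*(-10 - 4*16) = 363*(-10 - 64) = 363*(-74) = -26862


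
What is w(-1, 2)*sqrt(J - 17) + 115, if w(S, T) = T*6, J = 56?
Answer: 115 + 12*sqrt(39) ≈ 189.94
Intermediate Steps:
w(S, T) = 6*T
w(-1, 2)*sqrt(J - 17) + 115 = (6*2)*sqrt(56 - 17) + 115 = 12*sqrt(39) + 115 = 115 + 12*sqrt(39)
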